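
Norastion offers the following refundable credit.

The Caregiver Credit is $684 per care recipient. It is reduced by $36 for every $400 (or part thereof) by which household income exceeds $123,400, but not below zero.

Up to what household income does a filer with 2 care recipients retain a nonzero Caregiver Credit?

$138,200

Full credit = 2 × $684 = $1,368.
After 37 increments the reduction is 37 × $36 = $1,332, leaving $36; one more increment wipes it out. Increment 37 ends at excess 37 × $400 = $14,800, so the highest qualifying income is $123,400 + $14,800 = $138,200.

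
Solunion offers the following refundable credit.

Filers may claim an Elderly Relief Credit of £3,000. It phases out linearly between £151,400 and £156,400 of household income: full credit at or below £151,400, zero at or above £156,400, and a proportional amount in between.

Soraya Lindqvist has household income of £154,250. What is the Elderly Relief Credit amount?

£1,290

Elderly Relief Credit: £154,250 is £2,850 into a £5,000 phase-out range, leaving 2,150/5,000 of the credit: £3,000 × 2,150/5,000 = £1,290.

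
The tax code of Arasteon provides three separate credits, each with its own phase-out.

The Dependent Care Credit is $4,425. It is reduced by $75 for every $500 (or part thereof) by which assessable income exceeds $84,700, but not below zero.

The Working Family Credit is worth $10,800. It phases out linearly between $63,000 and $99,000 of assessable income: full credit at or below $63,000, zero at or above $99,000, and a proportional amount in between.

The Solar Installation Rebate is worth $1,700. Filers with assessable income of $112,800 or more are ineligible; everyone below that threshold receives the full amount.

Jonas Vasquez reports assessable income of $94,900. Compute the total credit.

$5,780

Dependent Care Credit: income exceeds $84,700 by $10,200, which is 21 full-or-partial $500 increments; reduction = 21 × $75 = $1,575, leaving $2,850.
Working Family Credit: $94,900 is $31,900 into a $36,000 phase-out range, leaving 4,100/36,000 of the credit: $10,800 × 4,100/36,000 = $1,230.
Solar Installation Rebate: $94,900 is below the $112,800 cutoff, so the full $1,700 applies.
Total: $2,850 + $1,230 + $1,700 = $5,780.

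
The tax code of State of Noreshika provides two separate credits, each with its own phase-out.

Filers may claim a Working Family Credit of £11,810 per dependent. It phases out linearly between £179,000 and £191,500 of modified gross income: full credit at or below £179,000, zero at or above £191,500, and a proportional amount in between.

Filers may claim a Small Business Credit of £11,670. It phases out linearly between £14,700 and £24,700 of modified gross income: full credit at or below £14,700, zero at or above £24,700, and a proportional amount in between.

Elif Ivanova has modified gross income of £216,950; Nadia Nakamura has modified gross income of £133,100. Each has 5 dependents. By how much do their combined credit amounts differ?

Elif (£216,950): Working Family Credit: base = 5 × £11,810 = £59,050. £216,950 is at or above £191,500, so the credit is £0. Small Business Credit: £216,950 is at or above £24,700, so the credit is £0. total £0 + £0 = £0
Nadia (£133,100): Working Family Credit: base = 5 × £11,810 = £59,050. £133,100 is at or below the £179,000 threshold, so the full £59,050 applies. Small Business Credit: £133,100 is at or above £24,700, so the credit is £0. total £59,050 + £0 = £59,050
Difference: |£0 − £59,050| = £59,050.

£59,050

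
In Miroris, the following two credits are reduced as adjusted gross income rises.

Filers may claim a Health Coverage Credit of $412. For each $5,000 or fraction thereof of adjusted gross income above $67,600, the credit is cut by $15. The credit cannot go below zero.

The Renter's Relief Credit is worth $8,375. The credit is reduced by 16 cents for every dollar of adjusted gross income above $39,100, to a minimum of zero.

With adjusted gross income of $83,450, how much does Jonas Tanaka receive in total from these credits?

Health Coverage Credit: income exceeds $67,600 by $15,850, which is 4 full-or-partial $5,000 increments; reduction = 4 × $15 = $60, leaving $352.
Renter's Relief Credit: 16% of the $44,350 excess over $39,100 is $7,096; credit = $8,375 − $7,096 = $1,279.
Total: $352 + $1,279 = $1,631.

$1,631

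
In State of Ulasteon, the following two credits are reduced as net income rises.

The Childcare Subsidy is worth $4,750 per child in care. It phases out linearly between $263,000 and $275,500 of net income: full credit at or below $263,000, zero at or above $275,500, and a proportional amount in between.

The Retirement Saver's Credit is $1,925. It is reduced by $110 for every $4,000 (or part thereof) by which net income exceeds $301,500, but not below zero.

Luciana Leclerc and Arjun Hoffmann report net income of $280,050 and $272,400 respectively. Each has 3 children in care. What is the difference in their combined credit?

Luciana ($280,050): Childcare Subsidy: base = 3 × $4,750 = $14,250. $280,050 is at or above $275,500, so the credit is $0. Retirement Saver's Credit: $280,050 is at or below the $301,500 threshold, so the full $1,925 applies. total $0 + $1,925 = $1,925
Arjun ($272,400): Childcare Subsidy: base = 3 × $4,750 = $14,250. $272,400 is $9,400 into a $12,500 phase-out range, leaving 3,100/12,500 of the credit: $14,250 × 3,100/12,500 = $3,534. Retirement Saver's Credit: $272,400 is at or below the $301,500 threshold, so the full $1,925 applies. total $3,534 + $1,925 = $5,459
Difference: |$1,925 − $5,459| = $3,534.

$3,534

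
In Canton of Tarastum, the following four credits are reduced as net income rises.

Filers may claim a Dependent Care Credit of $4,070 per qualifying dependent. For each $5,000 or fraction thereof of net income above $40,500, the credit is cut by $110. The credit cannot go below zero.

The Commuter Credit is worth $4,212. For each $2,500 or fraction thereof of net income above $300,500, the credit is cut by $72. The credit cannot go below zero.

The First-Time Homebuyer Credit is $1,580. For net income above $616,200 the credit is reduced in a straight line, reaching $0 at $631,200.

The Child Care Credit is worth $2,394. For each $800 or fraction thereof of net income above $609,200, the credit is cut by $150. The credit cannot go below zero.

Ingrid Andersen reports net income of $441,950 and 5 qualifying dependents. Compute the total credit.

Dependent Care Credit: base = 5 × $4,070 = $20,350. income exceeds $40,500 by $401,450, which is 81 full-or-partial $5,000 increments; reduction = 81 × $110 = $8,910, leaving $11,440.
Commuter Credit: income exceeds $300,500 by $141,450, which is 57 full-or-partial $2,500 increments; reduction = 57 × $72 = $4,104, leaving $108.
First-Time Homebuyer Credit: $441,950 is at or below the $616,200 threshold, so the full $1,580 applies.
Child Care Credit: $441,950 is at or below the $609,200 threshold, so the full $2,394 applies.
Total: $11,440 + $108 + $1,580 + $2,394 = $15,522.

$15,522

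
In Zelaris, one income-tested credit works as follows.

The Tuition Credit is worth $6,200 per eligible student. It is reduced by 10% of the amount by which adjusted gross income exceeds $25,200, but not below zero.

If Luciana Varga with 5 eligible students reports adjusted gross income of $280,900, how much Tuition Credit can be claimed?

Tuition Credit: base = 5 × $6,200 = $31,000. 10% of the $255,700 excess over $25,200 is $25,570; credit = $31,000 − $25,570 = $5,430.

$5,430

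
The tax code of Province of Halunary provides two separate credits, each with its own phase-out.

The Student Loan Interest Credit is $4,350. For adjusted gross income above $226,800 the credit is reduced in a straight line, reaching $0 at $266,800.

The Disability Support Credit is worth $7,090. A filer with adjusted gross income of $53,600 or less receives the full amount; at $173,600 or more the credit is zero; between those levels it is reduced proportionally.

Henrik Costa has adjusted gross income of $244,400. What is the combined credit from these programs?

$2,436

Student Loan Interest Credit: $244,400 is $17,600 into a $40,000 phase-out range, leaving 22,400/40,000 of the credit: $4,350 × 22,400/40,000 = $2,436.
Disability Support Credit: $244,400 is at or above $173,600, so the credit is $0.
Total: $2,436 + $0 = $2,436.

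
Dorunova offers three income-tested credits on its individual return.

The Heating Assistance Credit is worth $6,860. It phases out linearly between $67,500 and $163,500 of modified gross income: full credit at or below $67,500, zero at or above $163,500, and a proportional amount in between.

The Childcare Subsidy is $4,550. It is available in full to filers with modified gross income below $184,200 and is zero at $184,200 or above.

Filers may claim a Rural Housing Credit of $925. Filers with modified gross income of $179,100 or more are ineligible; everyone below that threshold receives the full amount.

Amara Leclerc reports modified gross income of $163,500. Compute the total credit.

Heating Assistance Credit: $163,500 is at or above $163,500, so the credit is $0.
Childcare Subsidy: $163,500 is below the $184,200 cutoff, so the full $4,550 applies.
Rural Housing Credit: $163,500 is below the $179,100 cutoff, so the full $925 applies.
Total: $0 + $4,550 + $925 = $5,475.

$5,475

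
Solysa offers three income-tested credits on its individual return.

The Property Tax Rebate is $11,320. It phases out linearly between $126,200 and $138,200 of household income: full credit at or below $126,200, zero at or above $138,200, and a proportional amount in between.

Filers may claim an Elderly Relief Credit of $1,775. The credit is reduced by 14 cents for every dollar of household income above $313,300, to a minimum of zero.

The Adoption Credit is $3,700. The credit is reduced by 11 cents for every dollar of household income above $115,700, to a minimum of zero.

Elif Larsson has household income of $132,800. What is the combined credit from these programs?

Property Tax Rebate: $132,800 is $6,600 into a $12,000 phase-out range, leaving 5,400/12,000 of the credit: $11,320 × 5,400/12,000 = $5,094.
Elderly Relief Credit: $132,800 is at or below the $313,300 threshold, so the full $1,775 applies.
Adoption Credit: 11% of the $17,100 excess over $115,700 is $1,881; credit = $3,700 − $1,881 = $1,819.
Total: $5,094 + $1,775 + $1,819 = $8,688.

$8,688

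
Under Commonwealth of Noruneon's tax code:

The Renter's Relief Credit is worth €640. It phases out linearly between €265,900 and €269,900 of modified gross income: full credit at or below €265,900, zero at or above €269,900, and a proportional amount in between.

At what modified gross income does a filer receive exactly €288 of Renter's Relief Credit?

€288 is 288/640 of the full €640, so 352/640 of the €4,000 range has been used: income = €265,900 + €4,000 × 352/640 = €268,100.

€268,100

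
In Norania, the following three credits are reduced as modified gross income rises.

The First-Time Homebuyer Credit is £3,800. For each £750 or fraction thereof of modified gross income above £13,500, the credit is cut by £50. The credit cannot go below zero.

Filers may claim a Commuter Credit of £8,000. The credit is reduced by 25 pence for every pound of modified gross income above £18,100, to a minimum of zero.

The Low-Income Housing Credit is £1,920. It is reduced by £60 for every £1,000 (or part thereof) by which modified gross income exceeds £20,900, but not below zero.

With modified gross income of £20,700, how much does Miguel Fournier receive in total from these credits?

£12,570

First-Time Homebuyer Credit: income exceeds £13,500 by £7,200, which is 10 full-or-partial £750 increments; reduction = 10 × £50 = £500, leaving £3,300.
Commuter Credit: 25% of the £2,600 excess over £18,100 is £650; credit = £8,000 − £650 = £7,350.
Low-Income Housing Credit: £20,700 is at or below the £20,900 threshold, so the full £1,920 applies.
Total: £3,300 + £7,350 + £1,920 = £12,570.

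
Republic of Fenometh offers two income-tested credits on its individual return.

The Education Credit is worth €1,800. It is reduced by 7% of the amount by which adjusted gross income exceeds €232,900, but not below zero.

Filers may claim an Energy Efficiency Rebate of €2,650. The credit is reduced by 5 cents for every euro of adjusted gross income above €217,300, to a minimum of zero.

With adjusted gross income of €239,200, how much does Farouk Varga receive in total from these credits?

€2,914

Education Credit: 7% of the €6,300 excess over €232,900 is €441; credit = €1,800 − €441 = €1,359.
Energy Efficiency Rebate: 5% of the €21,900 excess over €217,300 is €1,095; credit = €2,650 − €1,095 = €1,555.
Total: €1,359 + €1,555 = €2,914.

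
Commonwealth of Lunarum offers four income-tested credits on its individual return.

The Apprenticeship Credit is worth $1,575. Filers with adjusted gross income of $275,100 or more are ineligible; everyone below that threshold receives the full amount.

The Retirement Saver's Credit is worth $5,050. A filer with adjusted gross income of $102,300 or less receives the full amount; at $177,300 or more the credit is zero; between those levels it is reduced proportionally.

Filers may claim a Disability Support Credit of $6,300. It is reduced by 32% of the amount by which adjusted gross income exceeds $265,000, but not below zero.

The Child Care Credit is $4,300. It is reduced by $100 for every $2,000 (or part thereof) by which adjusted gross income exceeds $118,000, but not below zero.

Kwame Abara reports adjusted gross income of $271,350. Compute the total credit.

Apprenticeship Credit: $271,350 is below the $275,100 cutoff, so the full $1,575 applies.
Retirement Saver's Credit: $271,350 is at or above $177,300, so the credit is $0.
Disability Support Credit: 32% of the $6,350 excess over $265,000 is $2,032; credit = $6,300 − $2,032 = $4,268.
Child Care Credit: income exceeds $118,000 by $153,350 → 77 increments × $100 = $7,700 ≥ base, so the credit is $0.
Total: $1,575 + $0 + $4,268 + $0 = $5,843.

$5,843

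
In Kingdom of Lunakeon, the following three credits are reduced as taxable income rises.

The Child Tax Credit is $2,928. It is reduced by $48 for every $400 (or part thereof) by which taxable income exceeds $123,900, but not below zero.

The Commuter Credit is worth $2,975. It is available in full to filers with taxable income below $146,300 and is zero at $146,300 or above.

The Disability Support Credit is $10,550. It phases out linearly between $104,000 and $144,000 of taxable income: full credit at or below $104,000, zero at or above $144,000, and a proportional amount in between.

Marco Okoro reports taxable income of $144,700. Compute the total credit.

Child Tax Credit: income exceeds $123,900 by $20,800, which is 52 full-or-partial $400 increments; reduction = 52 × $48 = $2,496, leaving $432.
Commuter Credit: $144,700 is below the $146,300 cutoff, so the full $2,975 applies.
Disability Support Credit: $144,700 is at or above $144,000, so the credit is $0.
Total: $432 + $2,975 + $0 = $3,407.

$3,407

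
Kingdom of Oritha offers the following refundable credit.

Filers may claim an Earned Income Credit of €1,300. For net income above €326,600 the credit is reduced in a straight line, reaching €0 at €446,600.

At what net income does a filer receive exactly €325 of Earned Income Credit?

€325 is 325/1,300 of the full €1,300, so 975/1,300 of the €120,000 range has been used: income = €326,600 + €120,000 × 975/1,300 = €416,600.

€416,600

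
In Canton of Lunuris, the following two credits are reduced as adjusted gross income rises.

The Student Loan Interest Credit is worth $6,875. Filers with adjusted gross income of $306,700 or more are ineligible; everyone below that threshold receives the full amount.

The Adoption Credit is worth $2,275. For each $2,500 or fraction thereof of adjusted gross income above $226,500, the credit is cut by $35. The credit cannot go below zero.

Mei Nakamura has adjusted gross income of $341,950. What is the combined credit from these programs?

Student Loan Interest Credit: $341,950 meets or exceeds the $306,700 cutoff, so the credit is $0.
Adoption Credit: income exceeds $226,500 by $115,450, which is 47 full-or-partial $2,500 increments; reduction = 47 × $35 = $1,645, leaving $630.
Total: $0 + $630 = $630.

$630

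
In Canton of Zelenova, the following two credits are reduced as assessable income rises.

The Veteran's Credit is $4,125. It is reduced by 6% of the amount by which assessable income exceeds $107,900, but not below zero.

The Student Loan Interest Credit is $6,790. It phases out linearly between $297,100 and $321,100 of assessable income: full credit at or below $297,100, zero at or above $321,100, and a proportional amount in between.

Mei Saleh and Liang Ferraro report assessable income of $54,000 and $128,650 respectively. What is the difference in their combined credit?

Mei ($54,000): Veteran's Credit: $54,000 is at or below the $107,900 threshold, so the full $4,125 applies. Student Loan Interest Credit: $54,000 is at or below the $297,100 threshold, so the full $6,790 applies. total $4,125 + $6,790 = $10,915
Liang ($128,650): Veteran's Credit: 6% of the $20,750 excess over $107,900 is $1,245; credit = $4,125 − $1,245 = $2,880. Student Loan Interest Credit: $128,650 is at or below the $297,100 threshold, so the full $6,790 applies. total $2,880 + $6,790 = $9,670
Difference: |$10,915 − $9,670| = $1,245.

$1,245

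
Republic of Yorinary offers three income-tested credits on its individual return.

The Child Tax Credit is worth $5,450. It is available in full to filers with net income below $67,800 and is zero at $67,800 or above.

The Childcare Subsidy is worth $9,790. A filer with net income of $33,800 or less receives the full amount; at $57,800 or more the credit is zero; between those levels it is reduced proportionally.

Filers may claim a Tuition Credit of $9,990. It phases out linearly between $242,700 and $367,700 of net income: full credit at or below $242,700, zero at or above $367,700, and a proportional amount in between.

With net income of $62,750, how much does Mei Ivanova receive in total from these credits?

$15,440

Child Tax Credit: $62,750 is below the $67,800 cutoff, so the full $5,450 applies.
Childcare Subsidy: $62,750 is at or above $57,800, so the credit is $0.
Tuition Credit: $62,750 is at or below the $242,700 threshold, so the full $9,990 applies.
Total: $5,450 + $0 + $9,990 = $15,440.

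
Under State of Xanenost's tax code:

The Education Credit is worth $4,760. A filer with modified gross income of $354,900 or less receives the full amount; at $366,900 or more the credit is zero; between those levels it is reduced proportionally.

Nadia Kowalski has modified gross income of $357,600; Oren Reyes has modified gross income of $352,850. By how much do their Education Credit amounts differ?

Nadia ($357,600): Education Credit: $357,600 is $2,700 into a $12,000 phase-out range, leaving 9,300/12,000 of the credit: $4,760 × 9,300/12,000 = $3,689.
Oren ($352,850): Education Credit: $352,850 is at or below the $354,900 threshold, so the full $4,760 applies.
Difference: |$3,689 − $4,760| = $1,071.

$1,071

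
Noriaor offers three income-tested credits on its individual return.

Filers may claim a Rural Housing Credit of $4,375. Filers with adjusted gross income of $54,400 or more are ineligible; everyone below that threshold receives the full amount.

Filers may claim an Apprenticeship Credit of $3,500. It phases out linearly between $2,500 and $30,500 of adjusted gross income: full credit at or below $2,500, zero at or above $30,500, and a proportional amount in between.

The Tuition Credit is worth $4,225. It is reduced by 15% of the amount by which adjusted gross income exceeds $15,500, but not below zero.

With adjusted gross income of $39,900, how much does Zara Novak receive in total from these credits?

Rural Housing Credit: $39,900 is below the $54,400 cutoff, so the full $4,375 applies.
Apprenticeship Credit: $39,900 is at or above $30,500, so the credit is $0.
Tuition Credit: 15% of the $24,400 excess over $15,500 is $3,660; credit = $4,225 − $3,660 = $565.
Total: $4,375 + $0 + $565 = $4,940.

$4,940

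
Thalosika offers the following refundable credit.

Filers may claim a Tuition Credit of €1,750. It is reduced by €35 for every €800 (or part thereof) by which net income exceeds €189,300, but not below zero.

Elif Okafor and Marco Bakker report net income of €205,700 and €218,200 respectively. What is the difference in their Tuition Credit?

Elif (€205,700): Tuition Credit: income exceeds €189,300 by €16,400, which is 21 full-or-partial €800 increments; reduction = 21 × €35 = €735, leaving €1,015.
Marco (€218,200): Tuition Credit: income exceeds €189,300 by €28,900, which is 37 full-or-partial €800 increments; reduction = 37 × €35 = €1,295, leaving €455.
Difference: |€1,015 − €455| = €560.

€560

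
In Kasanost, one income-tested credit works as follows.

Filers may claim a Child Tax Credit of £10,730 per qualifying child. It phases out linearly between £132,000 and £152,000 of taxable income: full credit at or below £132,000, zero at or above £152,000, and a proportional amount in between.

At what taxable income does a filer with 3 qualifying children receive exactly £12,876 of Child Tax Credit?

Full credit = 3 × £10,730 = £32,190.
£12,876 is 12,876/32,190 of the full £32,190, so 19,314/32,190 of the £20,000 range has been used: income = £132,000 + £20,000 × 19,314/32,190 = £144,000.

£144,000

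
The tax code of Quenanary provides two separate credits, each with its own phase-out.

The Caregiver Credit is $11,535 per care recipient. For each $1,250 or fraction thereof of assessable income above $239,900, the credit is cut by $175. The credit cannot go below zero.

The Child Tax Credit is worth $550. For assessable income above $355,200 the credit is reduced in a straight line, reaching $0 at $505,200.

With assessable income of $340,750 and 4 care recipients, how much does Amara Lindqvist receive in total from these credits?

Caregiver Credit: base = 4 × $11,535 = $46,140. income exceeds $239,900 by $100,850, which is 81 full-or-partial $1,250 increments; reduction = 81 × $175 = $14,175, leaving $31,965.
Child Tax Credit: $340,750 is at or below the $355,200 threshold, so the full $550 applies.
Total: $31,965 + $550 = $32,515.

$32,515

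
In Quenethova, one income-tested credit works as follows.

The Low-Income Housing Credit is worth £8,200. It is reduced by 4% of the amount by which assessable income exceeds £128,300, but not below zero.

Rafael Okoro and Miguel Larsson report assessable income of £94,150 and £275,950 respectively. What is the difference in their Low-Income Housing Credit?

Rafael (£94,150): Low-Income Housing Credit: £94,150 is at or below the £128,300 threshold, so the full £8,200 applies.
Miguel (£275,950): Low-Income Housing Credit: 4% of the £147,650 excess over £128,300 is £5,906; credit = £8,200 − £5,906 = £2,294.
Difference: |£8,200 − £2,294| = £5,906.

£5,906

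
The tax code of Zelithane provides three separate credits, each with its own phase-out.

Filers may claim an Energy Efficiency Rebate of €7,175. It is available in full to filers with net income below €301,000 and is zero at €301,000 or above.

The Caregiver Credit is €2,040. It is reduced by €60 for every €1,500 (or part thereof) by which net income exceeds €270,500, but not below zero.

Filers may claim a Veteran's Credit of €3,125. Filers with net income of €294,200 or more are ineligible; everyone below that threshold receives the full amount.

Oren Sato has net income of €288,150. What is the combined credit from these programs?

€11,620

Energy Efficiency Rebate: €288,150 is below the €301,000 cutoff, so the full €7,175 applies.
Caregiver Credit: income exceeds €270,500 by €17,650, which is 12 full-or-partial €1,500 increments; reduction = 12 × €60 = €720, leaving €1,320.
Veteran's Credit: €288,150 is below the €294,200 cutoff, so the full €3,125 applies.
Total: €7,175 + €1,320 + €3,125 = €11,620.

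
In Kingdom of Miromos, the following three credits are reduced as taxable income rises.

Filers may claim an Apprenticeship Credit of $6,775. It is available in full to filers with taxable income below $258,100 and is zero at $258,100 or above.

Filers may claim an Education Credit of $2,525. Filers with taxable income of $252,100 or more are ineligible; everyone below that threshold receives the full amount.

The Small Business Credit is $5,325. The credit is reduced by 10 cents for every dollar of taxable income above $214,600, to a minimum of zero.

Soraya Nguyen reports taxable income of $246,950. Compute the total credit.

Apprenticeship Credit: $246,950 is below the $258,100 cutoff, so the full $6,775 applies.
Education Credit: $246,950 is below the $252,100 cutoff, so the full $2,525 applies.
Small Business Credit: 10% of the $32,350 excess over $214,600 is $3,235; credit = $5,325 − $3,235 = $2,090.
Total: $6,775 + $2,525 + $2,090 = $11,390.

$11,390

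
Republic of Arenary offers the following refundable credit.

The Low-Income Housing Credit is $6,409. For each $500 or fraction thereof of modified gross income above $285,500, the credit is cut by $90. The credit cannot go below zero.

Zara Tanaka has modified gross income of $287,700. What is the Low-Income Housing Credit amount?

Low-Income Housing Credit: income exceeds $285,500 by $2,200, which is 5 full-or-partial $500 increments; reduction = 5 × $90 = $450, leaving $5,959.

$5,959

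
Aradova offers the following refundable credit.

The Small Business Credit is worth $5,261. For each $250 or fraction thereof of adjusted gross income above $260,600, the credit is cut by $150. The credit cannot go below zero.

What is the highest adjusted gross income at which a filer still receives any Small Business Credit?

$269,350

After 35 increments the reduction is 35 × $150 = $5,250, leaving $11; one more increment wipes it out. Increment 35 ends at excess 35 × $250 = $8,750, so the highest qualifying income is $260,600 + $8,750 = $269,350.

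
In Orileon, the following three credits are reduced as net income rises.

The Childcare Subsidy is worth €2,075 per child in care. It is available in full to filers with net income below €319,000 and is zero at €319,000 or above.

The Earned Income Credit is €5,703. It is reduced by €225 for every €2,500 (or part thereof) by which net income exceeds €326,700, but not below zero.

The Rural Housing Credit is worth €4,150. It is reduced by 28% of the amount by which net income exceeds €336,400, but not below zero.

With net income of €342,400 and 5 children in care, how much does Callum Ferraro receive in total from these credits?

Childcare Subsidy: base = 5 × €2,075 = €10,375. €342,400 meets or exceeds the €319,000 cutoff, so the credit is €0.
Earned Income Credit: income exceeds €326,700 by €15,700, which is 7 full-or-partial €2,500 increments; reduction = 7 × €225 = €1,575, leaving €4,128.
Rural Housing Credit: 28% of the €6,000 excess over €336,400 is €1,680; credit = €4,150 − €1,680 = €2,470.
Total: €0 + €4,128 + €2,470 = €6,598.

€6,598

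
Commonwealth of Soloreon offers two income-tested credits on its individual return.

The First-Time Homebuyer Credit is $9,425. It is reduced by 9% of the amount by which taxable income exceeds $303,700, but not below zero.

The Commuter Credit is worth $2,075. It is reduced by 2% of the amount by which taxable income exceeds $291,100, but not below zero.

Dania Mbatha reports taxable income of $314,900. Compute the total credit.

First-Time Homebuyer Credit: 9% of the $11,200 excess over $303,700 is $1,008; credit = $9,425 − $1,008 = $8,417.
Commuter Credit: 2% of the $23,800 excess over $291,100 is $476; credit = $2,075 − $476 = $1,599.
Total: $8,417 + $1,599 = $10,016.

$10,016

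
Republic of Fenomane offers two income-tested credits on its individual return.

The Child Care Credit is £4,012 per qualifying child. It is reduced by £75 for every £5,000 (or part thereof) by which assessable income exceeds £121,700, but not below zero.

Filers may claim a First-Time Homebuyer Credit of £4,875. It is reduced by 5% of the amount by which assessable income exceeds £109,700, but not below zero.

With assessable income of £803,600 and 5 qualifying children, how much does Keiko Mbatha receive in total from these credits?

£9,785

Child Care Credit: base = 5 × £4,012 = £20,060. income exceeds £121,700 by £681,900, which is 137 full-or-partial £5,000 increments; reduction = 137 × £75 = £10,275, leaving £9,785.
First-Time Homebuyer Credit: 5% of the £693,900 excess over £109,700 is £34,695 ≥ base, so the credit is £0.
Total: £9,785 + £0 = £9,785.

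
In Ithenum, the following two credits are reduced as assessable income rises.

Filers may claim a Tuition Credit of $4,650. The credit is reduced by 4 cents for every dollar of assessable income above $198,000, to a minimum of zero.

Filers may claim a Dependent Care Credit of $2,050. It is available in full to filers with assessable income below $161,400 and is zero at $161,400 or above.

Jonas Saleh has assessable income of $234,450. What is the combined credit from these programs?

$3,192

Tuition Credit: 4% of the $36,450 excess over $198,000 is $1,458; credit = $4,650 − $1,458 = $3,192.
Dependent Care Credit: $234,450 meets or exceeds the $161,400 cutoff, so the credit is $0.
Total: $3,192 + $0 = $3,192.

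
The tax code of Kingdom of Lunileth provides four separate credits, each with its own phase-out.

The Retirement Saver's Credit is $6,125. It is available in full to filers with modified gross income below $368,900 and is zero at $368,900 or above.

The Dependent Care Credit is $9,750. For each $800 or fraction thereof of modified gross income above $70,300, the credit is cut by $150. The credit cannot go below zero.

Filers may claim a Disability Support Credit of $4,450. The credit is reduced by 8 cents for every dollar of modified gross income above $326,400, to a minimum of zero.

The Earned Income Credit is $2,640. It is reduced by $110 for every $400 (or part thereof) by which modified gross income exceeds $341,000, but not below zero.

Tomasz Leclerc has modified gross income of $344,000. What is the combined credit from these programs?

$10,927

Retirement Saver's Credit: $344,000 is below the $368,900 cutoff, so the full $6,125 applies.
Dependent Care Credit: income exceeds $70,300 by $273,700 → 343 increments × $150 = $51,450 ≥ base, so the credit is $0.
Disability Support Credit: 8% of the $17,600 excess over $326,400 is $1,408; credit = $4,450 − $1,408 = $3,042.
Earned Income Credit: income exceeds $341,000 by $3,000, which is 8 full-or-partial $400 increments; reduction = 8 × $110 = $880, leaving $1,760.
Total: $6,125 + $0 + $3,042 + $1,760 = $10,927.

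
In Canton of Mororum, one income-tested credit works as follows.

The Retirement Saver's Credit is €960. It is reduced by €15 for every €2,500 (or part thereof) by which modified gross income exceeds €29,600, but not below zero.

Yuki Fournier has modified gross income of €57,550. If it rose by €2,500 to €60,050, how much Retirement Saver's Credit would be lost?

At €57,550 — income exceeds €29,600 by €27,950, which is 12 full-or-partial €2,500 increments; reduction = 12 × €15 = €180, leaving €780.
At €60,050 — income exceeds €29,600 by €30,450, which is 13 full-or-partial €2,500 increments; reduction = 13 × €15 = €195, leaving €765.
Lost: €780 − €765 = €15.

€15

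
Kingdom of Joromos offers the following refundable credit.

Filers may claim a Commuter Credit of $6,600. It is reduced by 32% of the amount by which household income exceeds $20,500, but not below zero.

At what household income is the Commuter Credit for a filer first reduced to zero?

The credit falls by 32% of each dollar above $20,500, so it reaches zero when the excess is $6,600 / 32% = $20,625: income = $20,500 + $20,625 = $41,125.

$41,125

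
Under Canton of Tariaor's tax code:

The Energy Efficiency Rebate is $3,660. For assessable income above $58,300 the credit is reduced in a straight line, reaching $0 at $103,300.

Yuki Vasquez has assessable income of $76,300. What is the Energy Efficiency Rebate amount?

Energy Efficiency Rebate: $76,300 is $18,000 into a $45,000 phase-out range, leaving 27,000/45,000 of the credit: $3,660 × 27,000/45,000 = $2,196.

$2,196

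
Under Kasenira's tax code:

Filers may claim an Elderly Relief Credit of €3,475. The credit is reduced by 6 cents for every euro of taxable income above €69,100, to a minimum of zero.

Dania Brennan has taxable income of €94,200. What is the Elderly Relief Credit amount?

Elderly Relief Credit: 6% of the €25,100 excess over €69,100 is €1,506; credit = €3,475 − €1,506 = €1,969.

€1,969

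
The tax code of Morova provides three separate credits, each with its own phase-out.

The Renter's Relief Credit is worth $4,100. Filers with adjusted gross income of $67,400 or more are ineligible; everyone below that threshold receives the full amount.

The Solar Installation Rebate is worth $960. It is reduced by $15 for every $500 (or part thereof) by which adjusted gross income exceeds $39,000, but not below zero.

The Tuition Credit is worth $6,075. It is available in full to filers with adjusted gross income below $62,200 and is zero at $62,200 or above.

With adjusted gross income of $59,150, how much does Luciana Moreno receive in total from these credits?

$10,520

Renter's Relief Credit: $59,150 is below the $67,400 cutoff, so the full $4,100 applies.
Solar Installation Rebate: income exceeds $39,000 by $20,150, which is 41 full-or-partial $500 increments; reduction = 41 × $15 = $615, leaving $345.
Tuition Credit: $59,150 is below the $62,200 cutoff, so the full $6,075 applies.
Total: $4,100 + $345 + $6,075 = $10,520.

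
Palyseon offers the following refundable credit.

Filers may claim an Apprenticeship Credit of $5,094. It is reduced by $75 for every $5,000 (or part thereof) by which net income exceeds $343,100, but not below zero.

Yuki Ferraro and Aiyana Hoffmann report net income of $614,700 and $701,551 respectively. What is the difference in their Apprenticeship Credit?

Yuki ($614,700): Apprenticeship Credit: income exceeds $343,100 by $271,600, which is 55 full-or-partial $5,000 increments; reduction = 55 × $75 = $4,125, leaving $969.
Aiyana ($701,551): Apprenticeship Credit: income exceeds $343,100 by $358,451 → 72 increments × $75 = $5,400 ≥ base, so the credit is $0.
Difference: |$969 − $0| = $969.

$969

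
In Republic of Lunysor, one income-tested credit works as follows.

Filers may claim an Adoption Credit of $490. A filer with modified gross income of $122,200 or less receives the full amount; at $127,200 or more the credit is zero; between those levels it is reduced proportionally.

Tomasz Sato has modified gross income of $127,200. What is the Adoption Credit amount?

$0

Adoption Credit: $127,200 is at or above $127,200, so the credit is $0.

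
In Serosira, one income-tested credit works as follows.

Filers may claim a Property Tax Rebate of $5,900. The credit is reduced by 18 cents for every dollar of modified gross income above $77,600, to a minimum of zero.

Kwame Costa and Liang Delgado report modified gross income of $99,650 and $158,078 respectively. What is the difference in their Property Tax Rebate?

$1,931

Kwame ($99,650): Property Tax Rebate: 18% of the $22,050 excess over $77,600 is $3,969; credit = $5,900 − $3,969 = $1,931.
Liang ($158,078): Property Tax Rebate: 18% of the $80,478 excess over $77,600 is $14,486.04 ≥ base, so the credit is $0.
Difference: |$1,931 − $0| = $1,931.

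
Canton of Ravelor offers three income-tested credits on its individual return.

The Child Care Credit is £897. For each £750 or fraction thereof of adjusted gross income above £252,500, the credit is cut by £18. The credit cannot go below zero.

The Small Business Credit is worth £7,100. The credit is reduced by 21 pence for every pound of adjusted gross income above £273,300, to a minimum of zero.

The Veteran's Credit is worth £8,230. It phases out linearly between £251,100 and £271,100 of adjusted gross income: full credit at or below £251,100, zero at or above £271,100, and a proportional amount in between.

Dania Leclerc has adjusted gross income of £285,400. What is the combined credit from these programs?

£4,664

Child Care Credit: income exceeds £252,500 by £32,900, which is 44 full-or-partial £750 increments; reduction = 44 × £18 = £792, leaving £105.
Small Business Credit: 21% of the £12,100 excess over £273,300 is £2,541; credit = £7,100 − £2,541 = £4,559.
Veteran's Credit: £285,400 is at or above £271,100, so the credit is £0.
Total: £105 + £4,559 + £0 = £4,664.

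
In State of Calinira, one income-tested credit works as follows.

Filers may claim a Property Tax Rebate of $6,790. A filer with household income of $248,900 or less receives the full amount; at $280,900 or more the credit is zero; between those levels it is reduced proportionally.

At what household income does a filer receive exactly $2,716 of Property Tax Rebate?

$2,716 is 2,716/6,790 of the full $6,790, so 4,074/6,790 of the $32,000 range has been used: income = $248,900 + $32,000 × 4,074/6,790 = $268,100.

$268,100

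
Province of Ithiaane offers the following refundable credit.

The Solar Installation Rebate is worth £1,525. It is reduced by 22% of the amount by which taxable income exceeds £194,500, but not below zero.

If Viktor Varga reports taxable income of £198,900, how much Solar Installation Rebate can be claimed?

£557

Solar Installation Rebate: 22% of the £4,400 excess over £194,500 is £968; credit = £1,525 − £968 = £557.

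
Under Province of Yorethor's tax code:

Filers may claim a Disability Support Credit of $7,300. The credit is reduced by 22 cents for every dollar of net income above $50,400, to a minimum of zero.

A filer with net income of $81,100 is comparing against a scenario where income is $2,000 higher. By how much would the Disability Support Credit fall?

At $81,100 — 22% of the $30,700 excess over $50,400 is $6,754; credit = $7,300 − $6,754 = $546.
At $83,100 — 22% of the $32,700 excess over $50,400 is $7,194; credit = $7,300 − $7,194 = $106.
Lost: $546 − $106 = $440.

$440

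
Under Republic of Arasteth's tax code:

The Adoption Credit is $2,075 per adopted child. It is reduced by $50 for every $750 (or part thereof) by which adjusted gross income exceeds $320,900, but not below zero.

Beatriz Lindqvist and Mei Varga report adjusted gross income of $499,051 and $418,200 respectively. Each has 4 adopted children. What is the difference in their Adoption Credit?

$1,800

Beatriz ($499,051): Adoption Credit: base = 4 × $2,075 = $8,300. income exceeds $320,900 by $178,151 → 238 increments × $50 = $11,900 ≥ base, so the credit is $0.
Mei ($418,200): Adoption Credit: base = 4 × $2,075 = $8,300. income exceeds $320,900 by $97,300, which is 130 full-or-partial $750 increments; reduction = 130 × $50 = $6,500, leaving $1,800.
Difference: |$0 − $1,800| = $1,800.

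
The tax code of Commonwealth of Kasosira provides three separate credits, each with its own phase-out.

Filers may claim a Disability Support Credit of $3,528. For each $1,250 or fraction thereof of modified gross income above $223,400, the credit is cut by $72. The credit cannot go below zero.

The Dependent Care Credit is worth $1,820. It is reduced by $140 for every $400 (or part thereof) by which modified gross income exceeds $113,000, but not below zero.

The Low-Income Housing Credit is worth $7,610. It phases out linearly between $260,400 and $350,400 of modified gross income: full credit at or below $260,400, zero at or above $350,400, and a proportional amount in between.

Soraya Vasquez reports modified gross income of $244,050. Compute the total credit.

Disability Support Credit: income exceeds $223,400 by $20,650, which is 17 full-or-partial $1,250 increments; reduction = 17 × $72 = $1,224, leaving $2,304.
Dependent Care Credit: income exceeds $113,000 by $131,050 → 328 increments × $140 = $45,920 ≥ base, so the credit is $0.
Low-Income Housing Credit: $244,050 is at or below the $260,400 threshold, so the full $7,610 applies.
Total: $2,304 + $0 + $7,610 = $9,914.

$9,914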